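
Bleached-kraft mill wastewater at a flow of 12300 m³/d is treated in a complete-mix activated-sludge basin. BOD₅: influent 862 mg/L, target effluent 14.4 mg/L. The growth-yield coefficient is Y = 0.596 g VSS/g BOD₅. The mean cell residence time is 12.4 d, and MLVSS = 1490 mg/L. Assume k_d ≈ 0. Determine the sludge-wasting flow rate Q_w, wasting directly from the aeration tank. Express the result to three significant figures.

With k_d = 0 the design equation reduces to V = Y Q (S₀−S) θ_c / X = 0.596 × 12300 × (862 − 14.4) × 12.4 / 1490 = 51710 m³.
Wasting from the aeration tank: Q_w = V / θ_c = 51710 / 12.4 = 4170 m³/d.

Q_w ≈ 4170 m³/d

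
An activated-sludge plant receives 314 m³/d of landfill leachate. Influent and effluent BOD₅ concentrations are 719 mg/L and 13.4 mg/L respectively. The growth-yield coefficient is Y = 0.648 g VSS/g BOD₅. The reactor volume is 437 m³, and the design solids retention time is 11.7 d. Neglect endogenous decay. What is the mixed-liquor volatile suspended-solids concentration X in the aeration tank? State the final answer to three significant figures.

From V·X = Y·Q·(S₀ − S)·θ_c (decay neglected): X = 0.648 × 314 × (719 − 13.4) × 11.7 / 437 = 3844 mg/L.

X ≈ 3840 mg/L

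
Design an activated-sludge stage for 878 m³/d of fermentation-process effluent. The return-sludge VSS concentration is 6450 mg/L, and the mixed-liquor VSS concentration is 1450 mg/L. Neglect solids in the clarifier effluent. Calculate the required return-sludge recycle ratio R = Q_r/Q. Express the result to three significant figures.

Mass balance around the secondary clarifier (neglecting effluent solids): R = X / (X_r − X) = 1450 / (6450 − 1450) = 0.2900.

R ≈ 0.290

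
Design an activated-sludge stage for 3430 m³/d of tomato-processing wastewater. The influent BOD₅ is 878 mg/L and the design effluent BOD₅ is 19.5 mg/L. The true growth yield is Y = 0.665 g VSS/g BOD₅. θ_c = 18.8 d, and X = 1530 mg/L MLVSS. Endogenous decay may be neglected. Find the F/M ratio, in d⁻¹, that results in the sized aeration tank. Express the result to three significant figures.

F/M ≈ 0.0818 d⁻¹

With k_d = 0 the design equation reduces to V = Y Q (S₀−S) θ_c / X = 0.665 × 3430 × (878 − 19.5) × 18.8 / 1530 = 24061 m³.
F/M = Q·S₀ / (V·X) = 3430 × 878 / (24061 × 1530) = 0.08180 g BOD₅·(g VSS·d)⁻¹.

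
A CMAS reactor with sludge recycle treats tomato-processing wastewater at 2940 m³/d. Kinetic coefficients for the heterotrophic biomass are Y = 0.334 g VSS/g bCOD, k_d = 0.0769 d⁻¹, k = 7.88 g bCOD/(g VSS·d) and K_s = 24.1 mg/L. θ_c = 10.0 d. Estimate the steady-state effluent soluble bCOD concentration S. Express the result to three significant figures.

For a completely mixed reactor with recycle the Lawrence–McCarty relation gives S = K_s·(1 + k_d·θ_c) / [θ_c·(Y·k − k_d) − 1] = 24.1 × (1 + 0.0769 × 10.0) / [10.0 × (0.334 × 7.88 − 0.0769) − 1] = 42.63 / 24.55 = 1.737 mg/L.

S ≈ 1.74 mg/L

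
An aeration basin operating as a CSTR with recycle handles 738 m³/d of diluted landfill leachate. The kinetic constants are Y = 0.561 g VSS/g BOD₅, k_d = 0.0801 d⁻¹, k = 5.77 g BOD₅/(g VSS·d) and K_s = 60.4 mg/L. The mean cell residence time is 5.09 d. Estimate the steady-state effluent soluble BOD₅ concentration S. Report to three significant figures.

Effluent substrate depends only on kinetics and SRT: S = K_s(1 + k_d θ_c) / [θ_c(Yk − k_d) − 1] = 60.4 × (1 + 0.0801 × 5.09) / [5.09 × (0.561 × 5.77 − 0.0801) − 1] = 85.03 / 15.07 = 5.643 mg/L.

S ≈ 5.64 mg/L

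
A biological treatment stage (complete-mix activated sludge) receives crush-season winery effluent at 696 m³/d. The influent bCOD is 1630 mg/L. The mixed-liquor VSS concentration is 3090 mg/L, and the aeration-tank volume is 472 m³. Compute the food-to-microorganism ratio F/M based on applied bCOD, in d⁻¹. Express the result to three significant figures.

F/M ≈ 0.778 d⁻¹

F/M = applied load / biomass = Q·S₀/(V·X) = 696 × 1630 / (472.0 × 3090) = 0.7779 d⁻¹.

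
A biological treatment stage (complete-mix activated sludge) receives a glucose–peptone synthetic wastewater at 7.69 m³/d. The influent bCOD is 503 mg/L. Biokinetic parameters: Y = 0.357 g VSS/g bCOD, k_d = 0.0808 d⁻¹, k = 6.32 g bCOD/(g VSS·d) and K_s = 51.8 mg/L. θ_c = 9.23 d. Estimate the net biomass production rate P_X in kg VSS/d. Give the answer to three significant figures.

From the Monod/SRT balance for a CMAS, S = K_s·(1+k_d θ_c)/[θ_c·(Y k − k_d) − 1] = 51.8 × (1 + 0.0808 × 9.23) / [9.23 × (0.357 × 6.32 − 0.0808) − 1] = 90.43 / 19.08 = 4.740 mg/L.
Correct the yield for decay: Y_obs = Y/(1 + k_d θ_c) = 0.357 / (1 + 0.0808 × 9.23) = 0.357 / 1.746 = 0.2045.
ΔS = 503 − 4.74 = 498.3 mg/L, so the substrate removal rate is 7.69 × 498.3/1000 = 3.832 kg bCOD/d.
P_X = Y_obs · Q(S₀ − S) = 0.2045 × 3.832 = 0.7835 kg VSS/d.

P_X ≈ 0.784 kg VSS/d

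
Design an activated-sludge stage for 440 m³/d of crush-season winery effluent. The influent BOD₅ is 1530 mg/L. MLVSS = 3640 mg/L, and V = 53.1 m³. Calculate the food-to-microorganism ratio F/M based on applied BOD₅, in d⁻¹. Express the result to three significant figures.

F/M ≈ 3.48 d⁻¹

F/M = Q·S₀ / (V·X) = 440 × 1530 / (53.10 × 3640) = 3.483 g BOD₅·(g VSS·d)⁻¹.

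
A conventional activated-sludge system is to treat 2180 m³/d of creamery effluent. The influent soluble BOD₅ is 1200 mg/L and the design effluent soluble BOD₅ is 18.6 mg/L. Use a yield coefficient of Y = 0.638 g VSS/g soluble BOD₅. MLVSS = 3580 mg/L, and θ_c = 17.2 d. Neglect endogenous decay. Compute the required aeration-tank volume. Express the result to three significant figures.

Biomass mass balance (decay neglected): V·X = Y·Q·(S₀ − S)·θ_c, so V = 0.638 × 2180 × (1200 − 18.6) × 17.2 / 3580 = 7894 m³.

V ≈ 7890 m³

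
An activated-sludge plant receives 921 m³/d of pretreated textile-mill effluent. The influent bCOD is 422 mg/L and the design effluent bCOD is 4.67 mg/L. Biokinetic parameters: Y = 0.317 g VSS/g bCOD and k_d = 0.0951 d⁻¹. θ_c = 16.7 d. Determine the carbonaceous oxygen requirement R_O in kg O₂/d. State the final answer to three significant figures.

R_O ≈ 318 kg O₂/d

Y_obs = Y / (1 + k_d θ_c) = 0.317 / (1 + 0.0951 × 16.7) = 0.317 / 2.588 = 0.1225.
ΔS = 422 − 4.67 = 417.3 mg/L, so the substrate removal rate is 921 × 417.3/1000 = 384.4 kg bCOD/d.
Biomass synthesised: P_X = Y_obs × 384.4 = 47.08 kg VSS/d.
R_O = Q·(S₀ − S) − 1.42·P_X = 384.4 − 1.42 × 47.08 = 317.5 kg O₂/d.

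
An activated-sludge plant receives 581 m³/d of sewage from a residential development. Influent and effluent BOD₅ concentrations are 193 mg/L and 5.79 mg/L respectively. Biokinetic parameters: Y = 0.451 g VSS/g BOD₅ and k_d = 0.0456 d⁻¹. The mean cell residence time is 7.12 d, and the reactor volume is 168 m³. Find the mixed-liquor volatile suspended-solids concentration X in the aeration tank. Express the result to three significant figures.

X ≈ 1570 mg/L

From V·X·(1 + k_d·θ_c) = Y·Q·(S₀ − S)·θ_c: X = 0.451 × 581 × (193 − 5.79) × 7.12 / [168 × (1 + 0.0456 × 7.12)] = 1569 mg/L.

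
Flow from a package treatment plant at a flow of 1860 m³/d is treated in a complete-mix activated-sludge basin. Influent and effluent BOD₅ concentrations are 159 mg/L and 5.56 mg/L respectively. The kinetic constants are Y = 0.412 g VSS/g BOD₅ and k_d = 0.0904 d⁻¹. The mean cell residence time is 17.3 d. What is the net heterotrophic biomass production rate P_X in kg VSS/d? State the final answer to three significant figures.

P_X ≈ 45.9 kg VSS/d

Observed yield with endogenous decay: Y_obs = Y / (1 + k_d·θ_c) = 0.412 / (1 + 0.0904 × 17.3) = 0.412 / 2.564 = 0.1607 g VSS/g BOD₅.
ΔS = 159 − 5.56 = 153.4 mg/L, so the substrate removal rate is 1860 × 153.4/1000 = 285.4 kg BOD₅/d.
Biomass produced: P_X = Y_obs·Q·ΔS = 0.1607 × 285.4 ≈ 45.86 kg VSS/d.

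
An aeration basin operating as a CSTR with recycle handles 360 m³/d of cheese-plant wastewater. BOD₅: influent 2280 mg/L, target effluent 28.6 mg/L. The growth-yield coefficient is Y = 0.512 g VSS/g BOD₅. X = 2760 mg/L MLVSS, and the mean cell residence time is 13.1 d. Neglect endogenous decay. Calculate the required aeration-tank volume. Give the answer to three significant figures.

V ≈ 1970 m³

Biomass mass balance (decay neglected): V·X = Y·Q·(S₀ − S)·θ_c, so V = 0.512 × 360 × (2280 − 28.6) × 13.1 / 2760 = 1970 m³.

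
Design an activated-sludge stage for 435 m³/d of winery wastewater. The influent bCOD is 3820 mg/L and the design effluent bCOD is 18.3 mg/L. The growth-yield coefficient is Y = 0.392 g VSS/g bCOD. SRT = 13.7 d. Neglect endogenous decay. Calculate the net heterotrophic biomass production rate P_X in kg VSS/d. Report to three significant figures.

P_X ≈ 648 kg VSS/d

Since k_d ≈ 0, Y_obs = Y = 0.392 g VSS/g bCOD.
Substrate removed = Q·(S₀ − S) = 435 m³/d × (3820 − 18.3) g/m³ = 1.65×10^6 g/d = 1654 kg/d.
Biomass produced: P_X = Y_obs·Q·ΔS = 0.3920 × 1654 ≈ 648.3 kg VSS/d.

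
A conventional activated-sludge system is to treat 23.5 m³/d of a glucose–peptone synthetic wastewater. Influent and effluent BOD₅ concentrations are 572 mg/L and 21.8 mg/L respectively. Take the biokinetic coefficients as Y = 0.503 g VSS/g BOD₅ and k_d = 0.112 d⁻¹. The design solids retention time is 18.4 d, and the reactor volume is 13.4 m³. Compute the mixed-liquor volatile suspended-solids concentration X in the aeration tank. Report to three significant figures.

X ≈ 2920 mg/L

From V·X·(1 + k_d·θ_c) = Y·Q·(S₀ − S)·θ_c: X = 0.503 × 23.5 × (572 − 21.8) × 18.4 / [13.4 × (1 + 0.112 × 18.4)] = 2918 mg/L.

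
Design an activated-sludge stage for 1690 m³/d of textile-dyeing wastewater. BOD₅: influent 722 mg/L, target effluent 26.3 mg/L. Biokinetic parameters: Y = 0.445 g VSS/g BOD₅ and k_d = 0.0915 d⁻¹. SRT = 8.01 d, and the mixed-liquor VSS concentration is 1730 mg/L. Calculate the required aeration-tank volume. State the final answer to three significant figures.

Rearranging the biomass balance for a CMAS with decay, V = Y·Q·ΔS·θ_c / [X·(1+k_d θ_c)] = 0.445 × 1690 × (722 − 26.3) × 8.01 / [1730 × (1 + 0.0915 × 8.01)] = 4.19×10^6 / 2998 = 1398 m³.

V ≈ 1400 m³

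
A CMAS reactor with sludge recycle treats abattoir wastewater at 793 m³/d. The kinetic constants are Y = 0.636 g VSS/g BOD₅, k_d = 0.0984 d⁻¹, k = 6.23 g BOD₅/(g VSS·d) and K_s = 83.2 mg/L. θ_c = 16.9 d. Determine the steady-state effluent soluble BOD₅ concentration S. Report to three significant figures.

For a completely mixed reactor with recycle the Lawrence–McCarty relation gives S = K_s·(1 + k_d·θ_c) / [θ_c·(Y·k − k_d) − 1] = 83.2 × (1 + 0.0984 × 16.9) / [16.9 × (0.636 × 6.23 − 0.0984) − 1] = 221.6 / 64.30 = 3.446 mg/L.

S ≈ 3.45 mg/L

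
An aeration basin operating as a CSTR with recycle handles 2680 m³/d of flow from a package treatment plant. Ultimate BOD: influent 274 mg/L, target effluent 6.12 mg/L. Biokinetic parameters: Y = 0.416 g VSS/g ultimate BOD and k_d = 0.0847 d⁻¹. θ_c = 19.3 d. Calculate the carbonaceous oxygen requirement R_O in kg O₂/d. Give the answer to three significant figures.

R_O ≈ 557 kg O₂/d

Observed yield with endogenous decay: Y_obs = Y / (1 + k_d·θ_c) = 0.416 / (1 + 0.0847 × 19.3) = 0.416 / 2.635 = 0.1579 g VSS/g ultimate BOD.
Mass of ultimate BOD removed per day: Q(S₀ − S) = 2680 × 267.9 g/m³ = 717.9 kg/d.
Biomass synthesised: P_X = Y_obs × 717.9 = 113.4 kg VSS/d.
R_O = Q·(S₀ − S) − 1.42·P_X = 717.9 − 1.42 × 113.4 = 557.0 kg O₂/d.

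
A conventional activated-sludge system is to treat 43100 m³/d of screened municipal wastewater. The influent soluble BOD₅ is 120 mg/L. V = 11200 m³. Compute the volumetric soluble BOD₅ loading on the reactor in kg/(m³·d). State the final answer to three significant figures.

L_v = Q S₀ / V = 43100 × 120 × 10⁻³ / 11200 = 0.4618 kg/(m³·d).

L_v ≈ 0.462 kg soluble BOD₅/(m³·d)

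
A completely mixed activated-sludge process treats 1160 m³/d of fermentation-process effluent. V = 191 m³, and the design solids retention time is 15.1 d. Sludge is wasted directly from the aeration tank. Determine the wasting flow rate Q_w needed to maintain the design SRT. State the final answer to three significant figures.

With mixed-liquor wasting, θ_c = V/Q_w, so Q_w = V/θ_c = 191.0/15.1 = 12.65 m³/d.

Q_w ≈ 12.6 m³/d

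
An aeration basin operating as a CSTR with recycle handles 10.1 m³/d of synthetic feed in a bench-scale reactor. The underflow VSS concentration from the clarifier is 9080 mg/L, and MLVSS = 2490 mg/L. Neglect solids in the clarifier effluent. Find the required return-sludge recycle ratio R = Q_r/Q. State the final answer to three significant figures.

R ≈ 0.378

R = Q_r/Q = X/(X_r − X) = 2490 / (9080 − 2490) = 0.3778.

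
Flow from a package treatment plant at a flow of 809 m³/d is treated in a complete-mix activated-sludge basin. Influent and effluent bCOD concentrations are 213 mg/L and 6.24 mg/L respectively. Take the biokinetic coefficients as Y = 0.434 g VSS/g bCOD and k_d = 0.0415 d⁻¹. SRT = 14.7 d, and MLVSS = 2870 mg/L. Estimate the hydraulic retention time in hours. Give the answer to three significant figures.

Steady-state biomass mass balance: V·X·(1 + k_d·θ_c) = Y·Q·(S₀ − S)·θ_c, so V = 0.434 × 809 × (213 − 6.24) × 14.7 / [2870 × (1 + 0.0415 × 14.7)] = 1.07×10^6 / 4621 = 230.9 m³.
τ = V/Q = 230.9/809 = 0.2855 d, or 6.851 h.

τ ≈ 6.85 h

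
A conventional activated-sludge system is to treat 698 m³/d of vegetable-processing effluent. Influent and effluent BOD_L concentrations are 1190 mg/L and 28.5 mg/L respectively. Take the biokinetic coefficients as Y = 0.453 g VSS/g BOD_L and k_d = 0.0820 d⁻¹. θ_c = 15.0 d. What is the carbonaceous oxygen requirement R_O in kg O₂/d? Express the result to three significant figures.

R_O ≈ 577 kg O₂/d

Observed yield with endogenous decay: Y_obs = Y / (1 + k_d·θ_c) = 0.453 / (1 + 0.0820 × 15.0) = 0.453 / 2.230 = 0.2031 g VSS/g BOD_L.
Q·(S₀ − S) = 698 × (1190 − 28.5) × 10⁻³ = 810.7 kg/d removed.
Net sludge production P_X = 0.2031 × 810.7 = 164.7 kg VSS/d.
R_O = Q·(S₀ − S) − 1.42·P_X = 810.7 − 1.42 × 164.7 = 576.9 kg O₂/d.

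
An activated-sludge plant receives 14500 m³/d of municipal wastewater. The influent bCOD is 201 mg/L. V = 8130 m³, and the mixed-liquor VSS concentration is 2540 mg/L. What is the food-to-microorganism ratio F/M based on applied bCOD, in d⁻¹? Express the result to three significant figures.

F/M ≈ 0.141 d⁻¹

F/M = Q·S₀ / (V·X) = 14500 × 201 / (8130 × 2540) = 0.1411 g bCOD·(g VSS·d)⁻¹.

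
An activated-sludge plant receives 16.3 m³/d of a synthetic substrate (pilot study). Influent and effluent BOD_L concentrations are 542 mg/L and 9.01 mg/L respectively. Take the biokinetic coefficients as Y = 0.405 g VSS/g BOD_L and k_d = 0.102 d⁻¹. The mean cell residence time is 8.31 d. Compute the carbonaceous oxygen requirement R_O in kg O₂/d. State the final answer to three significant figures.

R_O ≈ 5.98 kg O₂/d

The observed yield is Y_obs = Y/(1 + k_d·θ_c) = 0.405 / (1 + 0.102 × 8.31) = 0.405 / 1.848 = 0.2192 g VSS per g BOD_L removed.
Q·(S₀ − S) = 16.3 × (542 − 9.01) × 10⁻³ = 8.688 kg/d removed.
Biomass synthesised: P_X = Y_obs × 8.688 = 1.904 kg VSS/d.
R_O = Q·ΔS − 1.42 P_X = 8.688 − 2.704 = 5.984 kg O₂/d.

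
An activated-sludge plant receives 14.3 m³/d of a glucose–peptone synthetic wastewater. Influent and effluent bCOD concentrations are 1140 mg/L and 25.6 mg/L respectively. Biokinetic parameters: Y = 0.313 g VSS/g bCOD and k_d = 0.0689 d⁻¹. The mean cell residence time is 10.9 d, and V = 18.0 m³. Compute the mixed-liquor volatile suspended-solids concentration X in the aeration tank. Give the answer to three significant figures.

X ≈ 1720 mg/L

Solving the biomass balance for X: X = Y Q (S₀−S) θ_c / [V (1+k_d θ_c)] = 0.313 × 14.3 × (1140 − 25.6) × 10.9 / [18.0 × (1 + 0.0689 × 10.9)] = 1725 mg/L.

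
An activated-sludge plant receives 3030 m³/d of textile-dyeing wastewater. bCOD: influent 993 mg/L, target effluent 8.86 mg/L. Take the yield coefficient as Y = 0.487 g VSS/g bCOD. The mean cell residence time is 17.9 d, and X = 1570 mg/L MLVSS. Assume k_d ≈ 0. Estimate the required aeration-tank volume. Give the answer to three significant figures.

Biomass mass balance (decay neglected): V·X = Y·Q·(S₀ − S)·θ_c, so V = 0.487 × 3030 × (993 − 8.86) × 17.9 / 1570 = 16557 m³.

V ≈ 16600 m³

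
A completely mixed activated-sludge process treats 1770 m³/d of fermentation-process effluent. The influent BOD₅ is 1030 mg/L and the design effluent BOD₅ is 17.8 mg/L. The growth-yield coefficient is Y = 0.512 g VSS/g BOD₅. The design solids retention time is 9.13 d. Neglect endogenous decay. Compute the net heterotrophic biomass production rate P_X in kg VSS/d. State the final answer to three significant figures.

With endogenous decay neglected, the observed yield equals the true yield: Y_obs = Y = 0.512 g VSS/g BOD₅.
Substrate removed = Q·(S₀ − S) = 1770 m³/d × (1030 − 17.8) g/m³ = 1.79×10^6 g/d = 1792 kg/d.
P_X = Y_obs · Q(S₀ − S) = 0.5120 × 1792 = 917.3 kg VSS/d.

P_X ≈ 917 kg VSS/d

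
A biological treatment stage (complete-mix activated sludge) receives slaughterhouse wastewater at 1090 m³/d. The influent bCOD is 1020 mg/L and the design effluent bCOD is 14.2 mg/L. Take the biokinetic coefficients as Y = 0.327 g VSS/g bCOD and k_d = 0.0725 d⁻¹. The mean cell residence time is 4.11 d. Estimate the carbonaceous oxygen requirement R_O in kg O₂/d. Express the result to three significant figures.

R_O ≈ 704 kg O₂/d

Observed yield with endogenous decay: Y_obs = Y / (1 + k_d·θ_c) = 0.327 / (1 + 0.0725 × 4.11) = 0.327 / 1.298 = 0.2519 g VSS/g bCOD.
Mass of bCOD removed per day: Q(S₀ − S) = 1090 × 1006 g/m³ = 1096 kg/d.
Biomass synthesised: P_X = Y_obs × 1096 = 276.2 kg VSS/d.
R_O = Q·ΔS − 1.42 P_X = 1096 − 392.2 = 704.1 kg O₂/d.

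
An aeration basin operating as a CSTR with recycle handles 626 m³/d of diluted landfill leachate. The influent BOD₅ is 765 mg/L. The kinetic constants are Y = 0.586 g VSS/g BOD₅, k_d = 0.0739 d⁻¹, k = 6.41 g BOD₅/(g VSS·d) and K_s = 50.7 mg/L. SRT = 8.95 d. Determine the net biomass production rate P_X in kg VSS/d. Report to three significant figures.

Effluent substrate depends only on kinetics and SRT: S = K_s(1 + k_d θ_c) / [θ_c(Yk − k_d) − 1] = 50.7 × (1 + 0.0739 × 8.95) / [8.95 × (0.586 × 6.41 − 0.0739) − 1] = 84.23 / 31.96 = 2.636 mg/L.
The observed yield is Y_obs = Y/(1 + k_d·θ_c) = 0.586 / (1 + 0.0739 × 8.95) = 0.586 / 1.661 = 0.3527 g VSS per g BOD₅ removed.
Q·(S₀ − S) = 626 × (765 − 2.64) × 10⁻³ = 477.2 kg/d removed.
Biomass produced: P_X = Y_obs·Q·ΔS = 0.3527 × 477.2 ≈ 168.3 kg VSS/d.

P_X ≈ 168 kg VSS/d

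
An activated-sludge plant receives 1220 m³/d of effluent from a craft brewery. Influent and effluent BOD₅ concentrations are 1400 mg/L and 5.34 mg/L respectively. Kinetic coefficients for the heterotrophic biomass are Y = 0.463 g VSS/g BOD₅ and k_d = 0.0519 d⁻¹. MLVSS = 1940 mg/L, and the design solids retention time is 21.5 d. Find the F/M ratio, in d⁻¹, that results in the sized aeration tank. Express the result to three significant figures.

F/M ≈ 0.213 d⁻¹

Steady-state biomass mass balance: V·X·(1 + k_d·θ_c) = Y·Q·(S₀ − S)·θ_c, so V = 0.463 × 1220 × (1400 − 5.34) × 21.5 / [1940 × (1 + 0.0519 × 21.5)] = 1.69×10^7 / 4105 = 4126 m³.
F/M = applied load / biomass = Q·S₀/(V·X) = 1220 × 1400 / (4126 × 1940) = 0.2134 d⁻¹.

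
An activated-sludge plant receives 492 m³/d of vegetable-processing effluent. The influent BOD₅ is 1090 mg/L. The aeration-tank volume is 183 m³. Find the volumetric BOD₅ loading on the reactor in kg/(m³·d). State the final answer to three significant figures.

L_v = Q S₀ / V = 492 × 1090 × 10⁻³ / 183.0 = 2.930 kg/(m³·d).

L_v ≈ 2.93 kg BOD₅/(m³·d)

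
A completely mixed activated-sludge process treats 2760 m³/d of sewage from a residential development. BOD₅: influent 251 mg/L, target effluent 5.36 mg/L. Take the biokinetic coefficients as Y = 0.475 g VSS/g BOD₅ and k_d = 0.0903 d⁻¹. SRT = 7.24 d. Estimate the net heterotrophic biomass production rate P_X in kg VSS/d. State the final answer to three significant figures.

The observed yield is Y_obs = Y/(1 + k_d·θ_c) = 0.475 / (1 + 0.0903 × 7.24) = 0.475 / 1.654 = 0.2872 g VSS per g BOD₅ removed.
Substrate removed = Q·(S₀ − S) = 2760 m³/d × (251 − 5.36) g/m³ = 6.78×10^5 g/d = 678.0 kg/d.
Biomass produced: P_X = Y_obs·Q·ΔS = 0.2872 × 678.0 ≈ 194.7 kg VSS/d.

P_X ≈ 195 kg VSS/d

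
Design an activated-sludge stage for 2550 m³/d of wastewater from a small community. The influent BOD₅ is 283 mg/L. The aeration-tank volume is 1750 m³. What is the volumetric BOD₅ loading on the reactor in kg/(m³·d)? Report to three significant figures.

L_v = Q S₀ / V = 2550 × 283 × 10⁻³ / 1750 = 0.4124 kg/(m³·d).

L_v ≈ 0.412 kg BOD₅/(m³·d)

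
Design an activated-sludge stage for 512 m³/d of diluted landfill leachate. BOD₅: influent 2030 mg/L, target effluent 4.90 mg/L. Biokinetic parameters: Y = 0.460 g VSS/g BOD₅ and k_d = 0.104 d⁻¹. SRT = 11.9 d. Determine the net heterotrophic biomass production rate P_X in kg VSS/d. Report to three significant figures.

Correct the yield for decay: Y_obs = Y/(1 + k_d θ_c) = 0.460 / (1 + 0.104 × 11.9) = 0.460 / 2.238 = 0.2056.
ΔS = 2030 − 4.90 = 2025 mg/L, so the substrate removal rate is 512 × 2025/1000 = 1037 kg BOD₅/d.
Biomass produced: P_X = Y_obs·Q·ΔS = 0.2056 × 1037 ≈ 213.2 kg VSS/d.

P_X ≈ 213 kg VSS/d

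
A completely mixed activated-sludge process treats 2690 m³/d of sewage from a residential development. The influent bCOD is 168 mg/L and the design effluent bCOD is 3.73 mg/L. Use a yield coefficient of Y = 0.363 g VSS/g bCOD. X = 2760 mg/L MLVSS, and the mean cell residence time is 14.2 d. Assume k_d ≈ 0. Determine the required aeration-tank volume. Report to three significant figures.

V·X = Y·Q·ΔS·θ_c gives V = 0.363 × 2690 × (168 − 3.73) × 14.2 / 2760 = 825.3 m³.

V ≈ 825 m³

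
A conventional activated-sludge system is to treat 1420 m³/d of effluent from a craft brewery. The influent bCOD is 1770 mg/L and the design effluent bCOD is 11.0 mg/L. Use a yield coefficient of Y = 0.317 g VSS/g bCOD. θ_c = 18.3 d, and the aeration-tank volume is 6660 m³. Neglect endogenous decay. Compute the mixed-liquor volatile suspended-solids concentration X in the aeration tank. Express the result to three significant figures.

Without decay, X = Y Q (S₀−S) θ_c / V = 0.317 × 1420 × (1770 − 11.0) × 18.3 / 6660 = 2176 mg/L.

X ≈ 2180 mg/L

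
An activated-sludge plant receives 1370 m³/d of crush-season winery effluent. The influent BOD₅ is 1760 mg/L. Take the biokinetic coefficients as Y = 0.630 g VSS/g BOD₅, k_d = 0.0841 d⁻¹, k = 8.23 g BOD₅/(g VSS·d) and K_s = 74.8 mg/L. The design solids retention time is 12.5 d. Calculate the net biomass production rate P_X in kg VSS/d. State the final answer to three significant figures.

From the Monod/SRT balance for a CMAS, S = K_s·(1+k_d θ_c)/[θ_c·(Y k − k_d) − 1] = 74.8 × (1 + 0.0841 × 12.5) / [12.5 × (0.630 × 8.23 − 0.0841) − 1] = 153.4 / 62.76 = 2.445 mg/L.
The observed yield is Y_obs = Y/(1 + k_d·θ_c) = 0.630 / (1 + 0.0841 × 12.5) = 0.630 / 2.051 = 0.3071 g VSS per g BOD₅ removed.
ΔS = 1760 − 2.44 = 1758 mg/L, so the substrate removal rate is 1370 × 1758/1000 = 2408 kg BOD₅/d.
Net biomass production P_X = Y_obs × Q·(S₀ − S) = 0.3071 × 2408 = 739.5 kg VSS/d.

P_X ≈ 740 kg VSS/d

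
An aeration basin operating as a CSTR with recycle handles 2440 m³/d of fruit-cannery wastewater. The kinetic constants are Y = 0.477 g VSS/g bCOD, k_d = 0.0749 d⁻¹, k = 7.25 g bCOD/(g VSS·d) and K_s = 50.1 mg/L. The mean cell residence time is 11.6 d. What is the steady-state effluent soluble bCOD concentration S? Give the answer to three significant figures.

S ≈ 2.45 mg/L

For a completely mixed reactor with recycle the Lawrence–McCarty relation gives S = K_s·(1 + k_d·θ_c) / [θ_c·(Y·k − k_d) − 1] = 50.1 × (1 + 0.0749 × 11.6) / [11.6 × (0.477 × 7.25 − 0.0749) − 1] = 93.63 / 38.25 = 2.448 mg/L.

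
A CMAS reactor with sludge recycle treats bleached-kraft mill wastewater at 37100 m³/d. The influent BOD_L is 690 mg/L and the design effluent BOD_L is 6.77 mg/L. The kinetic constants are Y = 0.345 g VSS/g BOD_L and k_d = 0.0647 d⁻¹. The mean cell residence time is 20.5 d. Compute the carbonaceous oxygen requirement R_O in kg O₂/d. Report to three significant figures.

R_O ≈ 20000 kg O₂/d

The observed yield is Y_obs = Y/(1 + k_d·θ_c) = 0.345 / (1 + 0.0647 × 20.5) = 0.345 / 2.326 = 0.1483 g VSS per g BOD_L removed.
Mass of BOD_L removed per day: Q(S₀ − S) = 37100 × 683.2 g/m³ = 25348 kg/d.
P_X = Y_obs·Q·(S₀ − S) = 0.1483 × 25348 = 3759 kg VSS/d.
R_O = Q·ΔS − 1.42 P_X = 25348 − 5338 = 20010 kg O₂/d.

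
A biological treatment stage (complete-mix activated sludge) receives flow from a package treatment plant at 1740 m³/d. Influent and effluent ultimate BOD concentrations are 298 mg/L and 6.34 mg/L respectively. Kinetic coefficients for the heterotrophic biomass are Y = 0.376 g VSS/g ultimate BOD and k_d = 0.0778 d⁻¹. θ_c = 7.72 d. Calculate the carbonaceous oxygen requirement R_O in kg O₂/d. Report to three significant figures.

Y_obs = Y / (1 + k_d θ_c) = 0.376 / (1 + 0.0778 × 7.72) = 0.376 / 1.601 = 0.2349.
Q·(S₀ − S) = 1740 × (298 − 6.34) × 10⁻³ = 507.5 kg/d removed.
Biomass synthesised: P_X = Y_obs × 507.5 = 119.2 kg VSS/d.
R_O = Q·ΔS − 1.42 P_X = 507.5 − 169.3 = 338.2 kg O₂/d.

R_O ≈ 338 kg O₂/d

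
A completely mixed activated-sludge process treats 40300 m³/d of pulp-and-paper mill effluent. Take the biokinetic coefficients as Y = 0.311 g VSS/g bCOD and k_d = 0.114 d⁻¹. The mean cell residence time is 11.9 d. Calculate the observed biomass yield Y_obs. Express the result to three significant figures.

Y_obs ≈ 0.132 g VSS/g bCOD

Observed yield with endogenous decay: Y_obs = Y / (1 + k_d·θ_c) = 0.311 / (1 + 0.114 × 11.9) = 0.311 / 2.357 = 0.1320 g VSS/g bCOD.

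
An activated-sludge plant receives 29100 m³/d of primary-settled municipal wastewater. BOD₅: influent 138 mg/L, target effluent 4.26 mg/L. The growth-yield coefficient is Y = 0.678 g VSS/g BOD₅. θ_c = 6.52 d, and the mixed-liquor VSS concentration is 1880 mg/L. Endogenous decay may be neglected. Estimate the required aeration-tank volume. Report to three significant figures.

V ≈ 9150 m³

With k_d = 0 the design equation reduces to V = Y Q (S₀−S) θ_c / X = 0.678 × 29100 × (138 − 4.26) × 6.52 / 1880 = 9151 m³.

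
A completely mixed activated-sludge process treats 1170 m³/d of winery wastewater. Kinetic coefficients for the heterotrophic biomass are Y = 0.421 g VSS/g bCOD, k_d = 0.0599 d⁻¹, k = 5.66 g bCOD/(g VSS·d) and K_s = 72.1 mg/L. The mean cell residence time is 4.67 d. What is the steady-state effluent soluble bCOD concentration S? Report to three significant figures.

From the Monod/SRT balance for a CMAS, S = K_s·(1+k_d θ_c)/[θ_c·(Y k − k_d) − 1] = 72.1 × (1 + 0.0599 × 4.67) / [4.67 × (0.421 × 5.66 − 0.0599) − 1] = 92.27 / 9.848 = 9.369 mg/L.

S ≈ 9.37 mg/L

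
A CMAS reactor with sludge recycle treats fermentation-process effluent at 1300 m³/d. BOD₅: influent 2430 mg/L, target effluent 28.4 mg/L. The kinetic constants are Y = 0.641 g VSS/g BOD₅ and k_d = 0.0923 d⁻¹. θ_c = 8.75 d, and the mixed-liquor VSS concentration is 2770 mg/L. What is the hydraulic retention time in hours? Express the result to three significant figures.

Steady-state biomass mass balance: V·X·(1 + k_d·θ_c) = Y·Q·(S₀ − S)·θ_c, so V = 0.641 × 1300 × (2430 − 28.4) × 8.75 / [2770 × (1 + 0.0923 × 8.75)] = 1.75×10^7 / 5007 = 3497 m³.
τ = V/Q = 3497/1300 = 2.690 d, or 64.56 h.

τ ≈ 64.6 h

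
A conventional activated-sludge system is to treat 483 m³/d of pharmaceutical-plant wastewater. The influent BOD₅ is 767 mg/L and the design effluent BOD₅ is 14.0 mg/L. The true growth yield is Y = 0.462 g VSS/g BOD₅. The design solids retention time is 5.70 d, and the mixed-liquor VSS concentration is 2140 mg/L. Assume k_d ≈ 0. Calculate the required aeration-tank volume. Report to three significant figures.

V ≈ 448 m³

Biomass mass balance (decay neglected): V·X = Y·Q·(S₀ − S)·θ_c, so V = 0.462 × 483 × (767 − 14.0) × 5.70 / 2140 = 447.6 m³.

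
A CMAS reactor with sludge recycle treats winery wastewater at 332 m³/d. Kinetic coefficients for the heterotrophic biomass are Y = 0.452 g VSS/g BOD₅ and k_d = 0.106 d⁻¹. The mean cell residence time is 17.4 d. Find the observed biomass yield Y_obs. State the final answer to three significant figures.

Y_obs ≈ 0.159 g VSS/g BOD₅

Y_obs = Y / (1 + k_d θ_c) = 0.452 / (1 + 0.106 × 17.4) = 0.452 / 2.844 = 0.1589.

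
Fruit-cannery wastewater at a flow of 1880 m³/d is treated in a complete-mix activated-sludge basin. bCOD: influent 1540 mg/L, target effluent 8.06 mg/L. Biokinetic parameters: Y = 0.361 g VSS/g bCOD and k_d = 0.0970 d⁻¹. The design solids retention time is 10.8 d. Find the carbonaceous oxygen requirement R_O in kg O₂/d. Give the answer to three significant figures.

R_O ≈ 2160 kg O₂/d

Observed yield with endogenous decay: Y_obs = Y / (1 + k_d·θ_c) = 0.361 / (1 + 0.0970 × 10.8) = 0.361 / 2.048 = 0.1763 g VSS/g bCOD.
Q·(S₀ − S) = 1880 × (1540 − 8.06) × 10⁻³ = 2880 kg/d removed.
Net sludge production P_X = 0.1763 × 2880 = 507.8 kg VSS/d.
R_O = Q·(S₀ − S) − 1.42·P_X = 2880 − 1.42 × 507.8 = 2159 kg O₂/d.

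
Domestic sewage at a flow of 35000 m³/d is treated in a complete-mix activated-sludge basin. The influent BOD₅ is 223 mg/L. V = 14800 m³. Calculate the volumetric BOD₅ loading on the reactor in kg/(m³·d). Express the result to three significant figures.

Applied BOD₅ load per unit volume = Q·S₀/V = (35000 × 223/1000)/14800 = 0.5274 kg BOD₅·m⁻³·d⁻¹.

L_v ≈ 0.527 kg BOD₅/(m³·d)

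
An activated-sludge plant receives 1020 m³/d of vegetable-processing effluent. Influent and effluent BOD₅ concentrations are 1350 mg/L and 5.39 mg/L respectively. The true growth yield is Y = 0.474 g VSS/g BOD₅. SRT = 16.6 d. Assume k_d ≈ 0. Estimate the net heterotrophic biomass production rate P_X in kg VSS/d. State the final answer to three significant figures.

With endogenous decay neglected, the observed yield equals the true yield: Y_obs = Y = 0.474 g VSS/g BOD₅.
Mass of BOD₅ removed per day: Q(S₀ − S) = 1020 × 1345 g/m³ = 1372 kg/d.
P_X = Y_obs · Q(S₀ − S) = 0.4740 × 1372 = 650.1 kg VSS/d.

P_X ≈ 650 kg VSS/d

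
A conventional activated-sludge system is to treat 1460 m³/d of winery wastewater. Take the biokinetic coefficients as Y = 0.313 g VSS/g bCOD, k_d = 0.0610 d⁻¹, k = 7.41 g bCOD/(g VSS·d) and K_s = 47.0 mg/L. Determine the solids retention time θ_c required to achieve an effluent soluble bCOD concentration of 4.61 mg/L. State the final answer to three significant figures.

θ_c ≈ 6.84 d

From 1/θ_c = Y·k·S/(K_s + S) − k_d: Y·k·S/(K_s+S) = 0.313 × 7.41 × 4.61 / (47.0 + 4.61) = 0.2072 d⁻¹.
1/θ_c = 0.2072 − 0.0610 = 0.1462 d⁻¹, so θ_c = 6.841 d.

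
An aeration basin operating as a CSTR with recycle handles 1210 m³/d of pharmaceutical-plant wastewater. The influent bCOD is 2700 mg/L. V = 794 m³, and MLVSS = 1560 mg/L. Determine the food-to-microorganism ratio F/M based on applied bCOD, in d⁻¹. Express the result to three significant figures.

F/M ≈ 2.64 d⁻¹

F/M = Q·S₀ / (V·X) = 1210 × 2700 / (794.0 × 1560) = 2.638 g bCOD·(g VSS·d)⁻¹.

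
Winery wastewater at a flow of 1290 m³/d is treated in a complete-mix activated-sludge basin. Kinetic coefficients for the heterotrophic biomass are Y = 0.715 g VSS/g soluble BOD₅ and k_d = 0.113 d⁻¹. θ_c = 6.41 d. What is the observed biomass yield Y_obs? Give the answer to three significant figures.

Observed yield with endogenous decay: Y_obs = Y / (1 + k_d·θ_c) = 0.715 / (1 + 0.113 × 6.41) = 0.715 / 1.724 = 0.4147 g VSS/g soluble BOD₅.

Y_obs ≈ 0.415 g VSS/g soluble BOD₅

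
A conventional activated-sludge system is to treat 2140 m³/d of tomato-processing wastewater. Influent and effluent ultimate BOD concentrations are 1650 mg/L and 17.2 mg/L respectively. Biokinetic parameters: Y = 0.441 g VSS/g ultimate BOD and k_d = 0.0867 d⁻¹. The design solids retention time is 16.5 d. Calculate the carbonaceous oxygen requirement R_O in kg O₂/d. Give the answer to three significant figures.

R_O ≈ 2590 kg O₂/d

Y_obs = Y / (1 + k_d θ_c) = 0.441 / (1 + 0.0867 × 16.5) = 0.441 / 2.431 = 0.1814.
ΔS = 1650 − 17.2 = 1633 mg/L, so the substrate removal rate is 2140 × 1633/1000 = 3494 kg ultimate BOD/d.
Biomass synthesised: P_X = Y_obs × 3494 = 634.0 kg VSS/d.
R_O = Q·(S₀ − S) − 1.42·P_X = 3494 − 1.42 × 634.0 = 2594 kg O₂/d.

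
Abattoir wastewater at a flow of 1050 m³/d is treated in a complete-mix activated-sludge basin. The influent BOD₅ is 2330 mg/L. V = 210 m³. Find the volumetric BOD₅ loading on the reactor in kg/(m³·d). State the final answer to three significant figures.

L_v ≈ 11.7 kg BOD₅/(m³·d)

L_v = Q S₀ / V = 1050 × 2330 × 10⁻³ / 210.0 = 11.65 kg/(m³·d).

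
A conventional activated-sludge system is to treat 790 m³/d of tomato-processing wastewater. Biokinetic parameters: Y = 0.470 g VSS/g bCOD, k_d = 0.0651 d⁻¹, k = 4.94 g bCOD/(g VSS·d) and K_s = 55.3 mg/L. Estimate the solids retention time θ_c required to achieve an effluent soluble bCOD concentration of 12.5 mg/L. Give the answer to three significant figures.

θ_c ≈ 2.76 d

Specific growth rate at S = 12.5 mg/L: μ = YkS/(K_s+S) = 0.470·4.94·12.5/(55.3+12.5) = 0.4281 d⁻¹.
1/θ_c = 0.4281 − 0.0651 = 0.3630 d⁻¹, so θ_c = 2.755 d.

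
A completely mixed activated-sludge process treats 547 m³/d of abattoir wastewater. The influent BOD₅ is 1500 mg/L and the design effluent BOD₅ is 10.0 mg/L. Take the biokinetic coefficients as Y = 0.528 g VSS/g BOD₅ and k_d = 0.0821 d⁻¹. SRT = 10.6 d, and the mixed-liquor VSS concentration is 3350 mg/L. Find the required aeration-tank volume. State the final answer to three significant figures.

Rearranging the biomass balance for a CMAS with decay, V = Y·Q·ΔS·θ_c / [X·(1+k_d θ_c)] = 0.528 × 547 × (1500 − 10.0) × 10.6 / [3350 × (1 + 0.0821 × 10.6)] = 4.56×10^6 / 6265 = 728.1 m³.

V ≈ 728 m³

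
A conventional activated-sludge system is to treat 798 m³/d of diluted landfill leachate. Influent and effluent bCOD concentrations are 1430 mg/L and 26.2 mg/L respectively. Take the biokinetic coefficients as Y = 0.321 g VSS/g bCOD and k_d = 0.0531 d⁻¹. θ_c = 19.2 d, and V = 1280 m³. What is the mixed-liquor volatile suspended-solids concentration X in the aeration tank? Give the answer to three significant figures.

From V·X·(1 + k_d·θ_c) = Y·Q·(S₀ − S)·θ_c: X = 0.321 × 798 × (1430 − 26.2) × 19.2 / [1280 × (1 + 0.0531 × 19.2)] = 2671 mg/L.

X ≈ 2670 mg/L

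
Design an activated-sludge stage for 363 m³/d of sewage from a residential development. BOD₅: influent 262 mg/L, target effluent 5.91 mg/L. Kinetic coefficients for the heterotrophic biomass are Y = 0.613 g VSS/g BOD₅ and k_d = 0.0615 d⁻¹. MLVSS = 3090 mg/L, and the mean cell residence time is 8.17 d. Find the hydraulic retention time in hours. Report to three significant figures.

Rearranging the biomass balance for a CMAS with decay, V = Y·Q·ΔS·θ_c / [X·(1+k_d θ_c)] = 0.613 × 363 × (262 − 5.91) × 8.17 / [3090 × (1 + 0.0615 × 8.17)] = 4.66×10^5 / 4643 = 100.3 m³.
Hydraulic retention time τ = V/Q = 100.3 / 363 = 0.2763 d = 6.630 h.

τ ≈ 6.63 h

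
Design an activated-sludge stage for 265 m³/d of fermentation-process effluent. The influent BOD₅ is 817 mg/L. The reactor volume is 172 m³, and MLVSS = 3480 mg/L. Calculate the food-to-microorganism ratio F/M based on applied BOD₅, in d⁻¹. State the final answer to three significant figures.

F/M ≈ 0.362 d⁻¹

F/M = Q·S₀ / (V·X) = 265 × 817 / (172.0 × 3480) = 0.3617 g BOD₅·(g VSS·d)⁻¹.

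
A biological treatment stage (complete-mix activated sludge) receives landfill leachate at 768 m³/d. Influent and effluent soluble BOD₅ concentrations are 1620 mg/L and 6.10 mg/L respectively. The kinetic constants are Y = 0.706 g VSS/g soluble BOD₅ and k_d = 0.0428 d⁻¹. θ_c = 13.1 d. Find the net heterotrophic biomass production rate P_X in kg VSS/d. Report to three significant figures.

The observed yield is Y_obs = Y/(1 + k_d·θ_c) = 0.706 / (1 + 0.0428 × 13.1) = 0.706 / 1.561 = 0.4524 g VSS per g soluble BOD₅ removed.
Substrate removed = Q·(S₀ − S) = 768 m³/d × (1620 − 6.10) g/m³ = 1.24×10^6 g/d = 1239 kg/d.
Net biomass production P_X = Y_obs × Q·(S₀ − S) = 0.4524 × 1239 = 560.7 kg VSS/d.

P_X ≈ 561 kg VSS/d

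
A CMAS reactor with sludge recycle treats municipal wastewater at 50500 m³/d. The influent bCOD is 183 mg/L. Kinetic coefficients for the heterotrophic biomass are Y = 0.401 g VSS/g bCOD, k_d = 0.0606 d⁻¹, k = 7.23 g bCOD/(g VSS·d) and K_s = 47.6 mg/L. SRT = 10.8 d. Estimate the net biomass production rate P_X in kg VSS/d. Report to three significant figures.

For a completely mixed reactor with recycle the Lawrence–McCarty relation gives S = K_s·(1 + k_d·θ_c) / [θ_c·(Y·k − k_d) − 1] = 47.6 × (1 + 0.0606 × 10.8) / [10.8 × (0.401 × 7.23 − 0.0606) − 1] = 78.75 / 29.66 = 2.655 mg/L.
Correct the yield for decay: Y_obs = Y/(1 + k_d θ_c) = 0.401 / (1 + 0.0606 × 10.8) = 0.401 / 1.654 = 0.2424.
Mass of bCOD removed per day: Q(S₀ − S) = 50500 × 180.3 g/m³ = 9107 kg/d.
P_X = Y_obs · Q(S₀ − S) = 0.2424 × 9107 = 2207 kg VSS/d.

P_X ≈ 2210 kg VSS/d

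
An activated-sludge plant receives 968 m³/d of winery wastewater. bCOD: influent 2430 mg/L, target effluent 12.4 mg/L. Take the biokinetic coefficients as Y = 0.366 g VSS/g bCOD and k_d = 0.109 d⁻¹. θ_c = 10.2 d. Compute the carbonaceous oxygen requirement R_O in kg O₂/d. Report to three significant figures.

R_O ≈ 1760 kg O₂/d

Correct the yield for decay: Y_obs = Y/(1 + k_d θ_c) = 0.366 / (1 + 0.109 × 10.2) = 0.366 / 2.112 = 0.1733.
Q·(S₀ − S) = 968 × (2430 − 12.4) × 10⁻³ = 2340 kg/d removed.
Net sludge production P_X = 0.1733 × 2340 = 405.6 kg VSS/d.
R_O = Q·ΔS − 1.42 P_X = 2340 − 575.9 = 1764 kg O₂/d.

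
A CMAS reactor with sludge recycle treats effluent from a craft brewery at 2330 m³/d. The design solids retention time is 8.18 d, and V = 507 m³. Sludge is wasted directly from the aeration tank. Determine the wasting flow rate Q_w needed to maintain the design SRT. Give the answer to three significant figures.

For wasting at MLVSS concentration, Q_w = V/θ_c = 507.0/8.18 = 61.98 m³/d.

Q_w ≈ 62.0 m³/d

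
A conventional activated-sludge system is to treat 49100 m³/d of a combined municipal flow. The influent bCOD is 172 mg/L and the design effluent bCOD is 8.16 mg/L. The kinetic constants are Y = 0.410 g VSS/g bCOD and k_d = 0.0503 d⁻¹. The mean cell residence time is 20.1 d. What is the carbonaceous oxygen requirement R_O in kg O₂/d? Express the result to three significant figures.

Correct the yield for decay: Y_obs = Y/(1 + k_d θ_c) = 0.410 / (1 + 0.0503 × 20.1) = 0.410 / 2.011 = 0.2039.
Substrate removed = Q·(S₀ − S) = 49100 m³/d × (172 − 8.16) g/m³ = 8.04×10^6 g/d = 8045 kg/d.
Biomass synthesised: P_X = Y_obs × 8045 = 1640 kg VSS/d.
Carbonaceous O₂ demand = substrate oxidised − cell-mass equivalent = 8045 − 1.42 × 1640 = 5716 kg O₂/d.

R_O ≈ 5720 kg O₂/d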